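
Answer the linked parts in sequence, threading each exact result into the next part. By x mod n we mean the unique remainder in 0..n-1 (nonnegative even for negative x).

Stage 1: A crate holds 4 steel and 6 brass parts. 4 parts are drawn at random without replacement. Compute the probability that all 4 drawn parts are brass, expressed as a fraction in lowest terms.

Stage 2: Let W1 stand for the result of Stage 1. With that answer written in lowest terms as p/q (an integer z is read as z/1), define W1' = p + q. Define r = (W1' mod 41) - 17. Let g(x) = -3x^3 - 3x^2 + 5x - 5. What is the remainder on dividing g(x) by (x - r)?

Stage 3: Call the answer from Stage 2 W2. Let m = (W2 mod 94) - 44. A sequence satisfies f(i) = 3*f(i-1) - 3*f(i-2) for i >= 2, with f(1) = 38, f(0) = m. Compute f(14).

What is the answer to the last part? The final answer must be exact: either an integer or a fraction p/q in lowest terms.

Stage 1: total draws C(10,4) = 210; favorable C(6,4) = 15; P = 1/14; answer 1/14
Stage 2: W1 = 1/14; threaded value p + q = 15; r = -2; remainder = value at the root: -3*(-2)^3 - 3*(-2)^2 + 5*(-2)^1 - 5 = (24) + (-12) + (-10) + (-5) = -3; answer -3
Stage 3: W2 = -3; m = 47; f(2) = 3*(38) - 3*(47) = -27; iterating: f(2)=-27, f(3)=-195, f(4)=-504, f(5)=-927, f(6)=-1269, f(7)=-1026, f(8)=729, f(9)=5265, f(10)=13608, f(11)=25029, f(12)=34263, f(13)=27702, f(14)=-19683; answer -19683

-19683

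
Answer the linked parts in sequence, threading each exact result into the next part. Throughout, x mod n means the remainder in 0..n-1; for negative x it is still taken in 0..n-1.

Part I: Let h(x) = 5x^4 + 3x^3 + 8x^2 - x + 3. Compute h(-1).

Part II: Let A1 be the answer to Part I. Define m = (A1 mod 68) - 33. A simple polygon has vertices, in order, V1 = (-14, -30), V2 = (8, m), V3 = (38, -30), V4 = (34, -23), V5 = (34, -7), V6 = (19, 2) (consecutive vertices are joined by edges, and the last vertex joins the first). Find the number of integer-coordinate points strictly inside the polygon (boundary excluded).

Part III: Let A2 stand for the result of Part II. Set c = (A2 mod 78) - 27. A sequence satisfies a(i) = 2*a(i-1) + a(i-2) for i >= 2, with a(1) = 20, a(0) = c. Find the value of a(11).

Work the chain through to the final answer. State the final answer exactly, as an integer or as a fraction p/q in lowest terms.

119576

Part I: 5*(-1)^4 + 3*(-1)^3 + 8*(-1)^2 - 1*(-1)^1 + 3 = (5) + (-3) + (8) + (1) + (3) = 14; answer 14
Part II: A1 = 14; m = -19; cross terms: (-14*-19 - 8*-30)=506, (8*-30 - 38*-19)=482, (38*-23 - 34*-30)=146, (34*-7 - 34*-23)=544, (34*2 - 19*-7)=201, (19*-30 - -14*2)=-542; twice the area = |1337| = 1337; area = 1337/2; boundary points = 11 + 1 + 1 + 16 + 3 + 1 = 33; strictly interior points = area - boundary/2 + 1 = 653; answer 653
Part III: A2 = 653; c = 2; a(2) = 2*(20) + 1*(2) = 42; iterating: a(2)=42, a(3)=104, a(4)=250, a(5)=604, a(6)=1458, a(7)=3520, a(8)=8498, a(9)=20516, a(10)=49530, a(11)=119576; answer 119576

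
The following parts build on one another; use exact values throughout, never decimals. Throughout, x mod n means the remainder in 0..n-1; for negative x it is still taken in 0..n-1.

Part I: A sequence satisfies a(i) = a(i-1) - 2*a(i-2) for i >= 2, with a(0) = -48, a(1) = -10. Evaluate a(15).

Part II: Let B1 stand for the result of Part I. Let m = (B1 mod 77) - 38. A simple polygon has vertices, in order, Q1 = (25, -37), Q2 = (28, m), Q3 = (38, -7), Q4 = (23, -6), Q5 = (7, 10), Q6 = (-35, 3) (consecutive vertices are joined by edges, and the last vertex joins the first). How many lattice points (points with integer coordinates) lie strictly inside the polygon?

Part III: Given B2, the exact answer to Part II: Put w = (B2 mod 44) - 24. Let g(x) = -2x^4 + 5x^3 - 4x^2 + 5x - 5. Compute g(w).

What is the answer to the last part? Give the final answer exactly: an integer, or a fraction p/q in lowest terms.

-85205

Part I: a(2) = 1*(-10) - 2*(-48) = 86; iterating: a(2)=86, a(3)=106, a(4)=-66, a(5)=-278, a(6)=-146, a(7)=410, a(8)=702, a(9)=-118, a(10)=-1522, a(11)=-1286, a(12)=1758, a(13)=4330, a(14)=814, a(15)=-7846; answer -7846
Part II: B1 = -7846; m = -30; cross terms: (25*-30 - 28*-37)=286, (28*-7 - 38*-30)=944, (38*-6 - 23*-7)=-67, (23*10 - 7*-6)=272, (7*3 - -35*10)=371, (-35*-37 - 25*3)=1220; twice the area = |3026| = 3026; area = 1513; boundary points = 1 + 1 + 1 + 16 + 7 + 20 = 46; strictly interior points = area - boundary/2 + 1 = 1491; answer 1491
Part III: B2 = 1491; w = 15; -2*(15)^4 + 5*(15)^3 - 4*(15)^2 + 5*(15)^1 - 5 = (-101250) + (16875) + (-900) + (75) + (-5) = -85205; answer -85205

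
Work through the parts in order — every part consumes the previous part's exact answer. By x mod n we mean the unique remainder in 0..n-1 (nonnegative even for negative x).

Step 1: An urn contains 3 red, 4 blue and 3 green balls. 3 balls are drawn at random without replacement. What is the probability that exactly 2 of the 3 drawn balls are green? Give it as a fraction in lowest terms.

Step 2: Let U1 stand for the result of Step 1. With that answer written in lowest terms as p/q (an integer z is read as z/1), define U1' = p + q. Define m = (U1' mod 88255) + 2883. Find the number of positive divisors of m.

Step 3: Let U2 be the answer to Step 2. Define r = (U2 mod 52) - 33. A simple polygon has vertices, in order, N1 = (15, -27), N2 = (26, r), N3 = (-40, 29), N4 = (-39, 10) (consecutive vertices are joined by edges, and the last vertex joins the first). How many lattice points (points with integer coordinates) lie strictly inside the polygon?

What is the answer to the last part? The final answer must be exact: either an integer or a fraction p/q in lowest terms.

Step 1: total draws C(10,3) = 120; favorable C(3,2)*C(7,1) = 21; P = 7/40; answer 7/40
Step 2: U1 = 7/40; threaded value p + q = 47; m = 2930; 2930 = 2 * 5 * 293; number of divisors = (1+1) * (1+1) * (1+1) = 8; answer 8
Step 3: U2 = 8; r = -25; cross terms: (15*-25 - 26*-27)=327, (26*29 - -40*-25)=-246, (-40*10 - -39*29)=731, (-39*-27 - 15*10)=903; twice the area = |1715| = 1715; area = 1715/2; boundary points = 1 + 6 + 1 + 1 = 9; strictly interior points = area - boundary/2 + 1 = 854; answer 854

854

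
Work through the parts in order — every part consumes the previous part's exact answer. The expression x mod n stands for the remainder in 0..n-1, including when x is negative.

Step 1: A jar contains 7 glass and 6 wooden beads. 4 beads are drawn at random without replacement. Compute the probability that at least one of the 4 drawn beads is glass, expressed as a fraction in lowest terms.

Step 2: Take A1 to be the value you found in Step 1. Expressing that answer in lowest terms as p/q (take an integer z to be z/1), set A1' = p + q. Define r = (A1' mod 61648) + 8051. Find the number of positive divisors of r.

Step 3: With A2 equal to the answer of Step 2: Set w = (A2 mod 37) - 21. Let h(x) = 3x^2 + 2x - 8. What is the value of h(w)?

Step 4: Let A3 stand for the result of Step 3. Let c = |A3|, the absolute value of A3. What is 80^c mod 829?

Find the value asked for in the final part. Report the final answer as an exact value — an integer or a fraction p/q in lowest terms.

Step 1: total draws C(13,4) = 715; complement C(6,4) = 15; favorable 715 - 15 = 700; P = 140/143; answer 140/143
Step 2: A1 = 140/143; threaded value p + q = 283; r = 8334; 8334 = 2 * 3^2 * 463; number of divisors = (1+1) * (2+1) * (1+1) = 12; answer 12
Step 3: A2 = 12; w = -9; 3*(-9)^2 + 2*(-9)^1 - 8 = (243) + (-18) + (-8) = 217; answer 217
Step 4: A3 = 217; c = 217; squarings mod 829: 80^1=80, 80^2=597, 80^4=768, 80^8=405, 80^16=712, 80^32=425, 80^64=732, 80^128=290; 80^217 = 80^1 * 80^8 * 80^16 * 80^64 * 80^128 = 546 (mod 829); answer 546

546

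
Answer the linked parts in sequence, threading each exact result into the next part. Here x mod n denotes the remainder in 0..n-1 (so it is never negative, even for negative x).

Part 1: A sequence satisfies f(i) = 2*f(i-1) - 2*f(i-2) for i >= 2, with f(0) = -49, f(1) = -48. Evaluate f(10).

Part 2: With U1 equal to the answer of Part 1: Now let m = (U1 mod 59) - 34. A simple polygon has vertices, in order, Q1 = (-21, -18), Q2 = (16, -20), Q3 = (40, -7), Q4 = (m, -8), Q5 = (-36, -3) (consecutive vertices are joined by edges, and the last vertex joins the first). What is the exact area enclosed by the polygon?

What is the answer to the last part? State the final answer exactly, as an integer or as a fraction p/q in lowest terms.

Part 1: f(2) = 2*(-48) - 2*(-49) = 2; iterating: f(2)=2, f(3)=100, f(4)=196, f(5)=192, f(6)=-8, f(7)=-400, f(8)=-784, f(9)=-768, f(10)=32; answer 32
Part 2: U1 = 32; m = -2; cross terms: (-21*-20 - 16*-18)=708, (16*-7 - 40*-20)=688, (40*-8 - -2*-7)=-334, (-2*-3 - -36*-8)=-282, (-36*-18 - -21*-3)=585; twice the area = |1365| = 1365; area = 1365/2; answer 1365/2

1365/2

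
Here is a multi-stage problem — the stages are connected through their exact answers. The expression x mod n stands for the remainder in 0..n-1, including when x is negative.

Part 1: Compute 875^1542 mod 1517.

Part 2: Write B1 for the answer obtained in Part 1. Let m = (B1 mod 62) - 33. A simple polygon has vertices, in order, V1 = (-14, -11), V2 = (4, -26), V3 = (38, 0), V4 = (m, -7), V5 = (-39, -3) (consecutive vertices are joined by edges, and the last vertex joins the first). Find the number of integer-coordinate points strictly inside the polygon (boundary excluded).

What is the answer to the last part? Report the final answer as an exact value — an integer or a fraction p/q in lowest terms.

631

Part 1: squarings mod 1517: 875^1=875, 875^2=1057, 875^4=737, 875^8=83, 875^16=821, 875^32=493, 875^64=329, 875^128=534, 875^256=1477, 875^512=83, 875^1024=821; 875^1542 = 875^2 * 875^4 * 875^512 * 875^1024 = 952 (mod 1517); answer 952
Part 2: B1 = 952; m = -11; cross terms: (-14*-26 - 4*-11)=408, (4*0 - 38*-26)=988, (38*-7 - -11*0)=-266, (-11*-3 - -39*-7)=-240, (-39*-11 - -14*-3)=387; twice the area = |1277| = 1277; area = 1277/2; boundary points = 3 + 2 + 7 + 4 + 1 = 17; strictly interior points = area - boundary/2 + 1 = 631; answer 631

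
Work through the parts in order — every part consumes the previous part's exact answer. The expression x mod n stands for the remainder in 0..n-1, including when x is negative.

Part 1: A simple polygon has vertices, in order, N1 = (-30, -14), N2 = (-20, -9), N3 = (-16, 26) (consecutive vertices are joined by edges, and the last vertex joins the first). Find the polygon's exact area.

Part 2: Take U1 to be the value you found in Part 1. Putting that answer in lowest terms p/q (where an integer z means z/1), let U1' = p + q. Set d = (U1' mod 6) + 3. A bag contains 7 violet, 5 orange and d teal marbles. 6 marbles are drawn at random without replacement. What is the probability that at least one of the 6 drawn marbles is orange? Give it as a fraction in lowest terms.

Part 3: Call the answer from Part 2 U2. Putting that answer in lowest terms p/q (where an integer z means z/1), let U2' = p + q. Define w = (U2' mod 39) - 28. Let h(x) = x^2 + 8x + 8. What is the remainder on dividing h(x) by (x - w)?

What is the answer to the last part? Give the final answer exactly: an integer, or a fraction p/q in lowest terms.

-7

Part 1: cross terms: (-30*-9 - -20*-14)=-10, (-20*26 - -16*-9)=-664, (-16*-14 - -30*26)=1004; twice the area = |330| = 330; area = 165; answer 165
Part 2: U1 = 165; threaded value p + q = 166; d = 7; total draws C(19,6) = 27132; complement C(14,6) = 3003; favorable 27132 - 3003 = 24129; P = 1149/1292; answer 1149/1292
Part 3: U2 = 1149/1292; threaded value p + q = 2441; w = -5; remainder = value at the root: 1*(-5)^2 + 8*(-5)^1 + 8 = (25) + (-40) + (8) = -7; answer -7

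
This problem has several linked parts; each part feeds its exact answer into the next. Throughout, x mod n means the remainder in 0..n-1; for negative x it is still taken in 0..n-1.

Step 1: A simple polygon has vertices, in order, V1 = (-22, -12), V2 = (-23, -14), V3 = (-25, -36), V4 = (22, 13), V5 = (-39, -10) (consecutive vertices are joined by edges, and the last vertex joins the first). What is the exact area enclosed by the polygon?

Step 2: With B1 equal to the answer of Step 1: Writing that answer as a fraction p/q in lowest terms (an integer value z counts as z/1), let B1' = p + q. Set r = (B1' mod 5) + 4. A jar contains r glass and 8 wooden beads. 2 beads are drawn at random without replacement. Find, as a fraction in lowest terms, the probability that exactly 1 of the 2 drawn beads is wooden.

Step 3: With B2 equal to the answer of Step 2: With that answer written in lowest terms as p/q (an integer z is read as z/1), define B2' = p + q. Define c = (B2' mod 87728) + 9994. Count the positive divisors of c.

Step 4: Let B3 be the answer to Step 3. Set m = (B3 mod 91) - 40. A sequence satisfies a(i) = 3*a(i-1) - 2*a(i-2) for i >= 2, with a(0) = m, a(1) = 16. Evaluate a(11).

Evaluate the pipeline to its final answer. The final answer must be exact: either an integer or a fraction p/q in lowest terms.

Step 1: cross terms: (-22*-14 - -23*-12)=32, (-23*-36 - -25*-14)=478, (-25*13 - 22*-36)=467, (22*-10 - -39*13)=287, (-39*-12 - -22*-10)=248; twice the area = |1512| = 1512; area = 756; answer 756
Step 2: B1 = 756; threaded value p + q = 757; r = 6; total draws C(14,2) = 91; favorable C(8,1)*C(6,1) = 48; P = 48/91; answer 48/91
Step 3: B2 = 48/91; threaded value p + q = 139; c = 10133; 10133 is prime, so its only divisors are 1 and 10133; count = 2; answer 2
Step 4: B3 = 2; m = -38; a(2) = 3*(16) - 2*(-38) = 124; iterating: a(2)=124, a(3)=340, a(4)=772, a(5)=1636, a(6)=3364, a(7)=6820, a(8)=13732, a(9)=27556, a(10)=55204, a(11)=110500; answer 110500

110500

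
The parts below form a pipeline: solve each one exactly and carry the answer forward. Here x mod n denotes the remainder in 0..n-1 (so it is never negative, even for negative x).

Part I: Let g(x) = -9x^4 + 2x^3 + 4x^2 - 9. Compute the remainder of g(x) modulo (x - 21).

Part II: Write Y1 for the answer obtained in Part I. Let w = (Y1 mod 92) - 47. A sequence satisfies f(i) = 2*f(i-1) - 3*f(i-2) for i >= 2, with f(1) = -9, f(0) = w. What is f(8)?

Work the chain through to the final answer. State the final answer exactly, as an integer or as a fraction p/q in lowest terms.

1017

Part I: remainder = value at the root: -9*(21)^4 + 2*(21)^3 + 4*(21)^2 - 9 = (-1750329) + (18522) + (1764) + (-9) = -1730052; answer -1730052
Part II: Y1 = -1730052; w = -39; f(2) = 2*(-9) - 3*(-39) = 99; iterating: f(2)=99, f(3)=225, f(4)=153, f(5)=-369, f(6)=-1197, f(7)=-1287, f(8)=1017; answer 1017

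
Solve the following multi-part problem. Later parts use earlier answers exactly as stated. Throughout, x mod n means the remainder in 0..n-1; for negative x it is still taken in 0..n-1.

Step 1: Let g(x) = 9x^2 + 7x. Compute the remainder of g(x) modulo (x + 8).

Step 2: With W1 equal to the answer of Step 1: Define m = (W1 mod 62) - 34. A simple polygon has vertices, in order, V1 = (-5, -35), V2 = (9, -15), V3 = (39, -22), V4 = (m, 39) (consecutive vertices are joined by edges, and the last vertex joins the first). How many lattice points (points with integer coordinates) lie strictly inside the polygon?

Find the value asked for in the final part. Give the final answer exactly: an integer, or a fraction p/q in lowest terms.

Step 1: remainder = value at the root: 9*(-8)^2 + 7*(-8)^1 = (576) + (-56) = 520; answer 520
Step 2: W1 = 520; m = -10; cross terms: (-5*-15 - 9*-35)=390, (9*-22 - 39*-15)=387, (39*39 - -10*-22)=1301, (-10*-35 - -5*39)=545; twice the area = |2623| = 2623; area = 2623/2; boundary points = 2 + 1 + 1 + 1 = 5; strictly interior points = area - boundary/2 + 1 = 1310; answer 1310

1310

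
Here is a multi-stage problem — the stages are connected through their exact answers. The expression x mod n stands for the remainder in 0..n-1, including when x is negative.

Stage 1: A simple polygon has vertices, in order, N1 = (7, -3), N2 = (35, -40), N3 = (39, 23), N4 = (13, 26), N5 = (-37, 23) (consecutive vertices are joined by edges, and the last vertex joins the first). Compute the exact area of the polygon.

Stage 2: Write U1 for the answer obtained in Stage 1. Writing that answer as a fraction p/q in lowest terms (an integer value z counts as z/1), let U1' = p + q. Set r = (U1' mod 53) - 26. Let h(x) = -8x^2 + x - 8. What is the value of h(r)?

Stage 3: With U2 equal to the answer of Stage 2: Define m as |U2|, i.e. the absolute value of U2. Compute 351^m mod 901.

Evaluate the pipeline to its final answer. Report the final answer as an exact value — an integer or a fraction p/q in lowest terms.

687

Stage 1: cross terms: (7*-40 - 35*-3)=-175, (35*23 - 39*-40)=2365, (39*26 - 13*23)=715, (13*23 - -37*26)=1261, (-37*-3 - 7*23)=-50; twice the area = |4116| = 4116; area = 2058; answer 2058
Stage 2: U1 = 2058; threaded value p + q = 2059; r = 19; -8*(19)^2 + 1*(19)^1 - 8 = (-2888) + (19) + (-8) = -2877; answer -2877
Stage 3: U2 = -2877; m = 2877; squarings mod 901: 351^1=351, 351^2=665, 351^4=735, 351^8=526, 351^16=69, 351^32=256, 351^64=664, 351^128=307, 351^256=545, 351^512=596, 351^1024=222, 351^2048=630; 351^2877 = 351^1 * 351^4 * 351^8 * 351^16 * 351^32 * 351^256 * 351^512 * 351^2048 = 687 (mod 901); answer 687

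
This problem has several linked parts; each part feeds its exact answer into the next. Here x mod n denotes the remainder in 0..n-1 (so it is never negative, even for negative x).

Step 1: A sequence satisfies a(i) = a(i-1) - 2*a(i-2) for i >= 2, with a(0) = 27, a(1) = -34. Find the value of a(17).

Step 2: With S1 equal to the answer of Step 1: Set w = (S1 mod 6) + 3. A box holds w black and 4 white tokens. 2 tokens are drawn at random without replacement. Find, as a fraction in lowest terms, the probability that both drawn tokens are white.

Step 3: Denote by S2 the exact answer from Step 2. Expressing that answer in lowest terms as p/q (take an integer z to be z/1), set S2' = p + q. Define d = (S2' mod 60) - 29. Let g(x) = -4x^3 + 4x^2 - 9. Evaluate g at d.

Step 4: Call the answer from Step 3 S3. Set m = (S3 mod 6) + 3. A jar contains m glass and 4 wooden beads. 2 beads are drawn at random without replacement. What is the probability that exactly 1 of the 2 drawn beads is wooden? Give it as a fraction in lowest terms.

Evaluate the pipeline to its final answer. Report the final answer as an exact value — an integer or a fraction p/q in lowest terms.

Step 1: a(2) = 1*(-34) - 2*(27) = -88; iterating: a(2)=-88, a(3)=-20, a(4)=156, a(5)=196, a(6)=-116, a(7)=-508, a(8)=-276, a(9)=740, a(10)=1292, a(11)=-188, a(12)=-2772, a(13)=-2396, a(14)=3148, a(15)=7940, a(16)=1644, a(17)=-14236; answer -14236
Step 2: S1 = -14236; w = 5; total draws C(9,2) = 36; favorable C(4,2) = 6; P = 1/6; answer 1/6
Step 3: S2 = 1/6; threaded value p + q = 7; d = -22; -4*(-22)^3 + 4*(-22)^2 - 9 = (42592) + (1936) + (-9) = 44519; answer 44519
Step 4: S3 = 44519; m = 8; total draws C(12,2) = 66; favorable C(4,1)*C(8,1) = 32; P = 16/33; answer 16/33

16/33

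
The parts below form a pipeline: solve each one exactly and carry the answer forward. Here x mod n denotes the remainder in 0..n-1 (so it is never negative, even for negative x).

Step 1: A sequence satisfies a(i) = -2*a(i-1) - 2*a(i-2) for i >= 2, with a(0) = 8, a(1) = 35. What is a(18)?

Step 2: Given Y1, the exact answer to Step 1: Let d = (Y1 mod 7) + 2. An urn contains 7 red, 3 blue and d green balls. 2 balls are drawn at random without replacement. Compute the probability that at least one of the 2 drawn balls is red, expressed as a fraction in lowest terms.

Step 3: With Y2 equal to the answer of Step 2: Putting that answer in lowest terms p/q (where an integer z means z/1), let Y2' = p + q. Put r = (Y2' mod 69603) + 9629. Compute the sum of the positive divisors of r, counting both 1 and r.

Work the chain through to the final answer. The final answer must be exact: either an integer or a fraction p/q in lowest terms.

Step 1: a(2) = -2*(35) - 2*(8) = -86; iterating: a(2)=-86, a(3)=102, a(4)=-32, a(5)=-140, a(6)=344, a(7)=-408, a(8)=128, a(9)=560, a(10)=-1376, a(11)=1632, a(12)=-512, a(13)=-2240, a(14)=5504, a(15)=-6528, a(16)=2048, a(17)=8960, a(18)=-22016; answer -22016
Step 2: Y1 = -22016; d = 8; total draws C(18,2) = 153; complement C(11,2) = 55; favorable 153 - 55 = 98; P = 98/153; answer 98/153
Step 3: Y2 = 98/153; threaded value p + q = 251; r = 9880; 9880 = 2^3 * 5 * 13 * 19; sigma = (1 + 2 + 4 + 8) * (1 + 5) * (1 + 13) * (1 + 19) = 15 * 6 * 14 * 20 = 25200; answer 25200

25200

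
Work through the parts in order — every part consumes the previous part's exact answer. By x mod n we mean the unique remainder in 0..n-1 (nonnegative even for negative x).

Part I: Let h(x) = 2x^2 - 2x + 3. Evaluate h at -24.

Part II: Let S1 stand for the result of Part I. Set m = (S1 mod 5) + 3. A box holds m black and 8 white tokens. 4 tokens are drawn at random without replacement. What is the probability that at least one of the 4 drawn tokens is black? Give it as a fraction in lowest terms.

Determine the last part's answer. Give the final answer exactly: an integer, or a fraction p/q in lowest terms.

133/143

Part I: 2*(-24)^2 - 2*(-24)^1 + 3 = (1152) + (48) + (3) = 1203; answer 1203
Part II: S1 = 1203; m = 6; total draws C(14,4) = 1001; complement C(8,4) = 70; favorable 1001 - 70 = 931; P = 133/143; answer 133/143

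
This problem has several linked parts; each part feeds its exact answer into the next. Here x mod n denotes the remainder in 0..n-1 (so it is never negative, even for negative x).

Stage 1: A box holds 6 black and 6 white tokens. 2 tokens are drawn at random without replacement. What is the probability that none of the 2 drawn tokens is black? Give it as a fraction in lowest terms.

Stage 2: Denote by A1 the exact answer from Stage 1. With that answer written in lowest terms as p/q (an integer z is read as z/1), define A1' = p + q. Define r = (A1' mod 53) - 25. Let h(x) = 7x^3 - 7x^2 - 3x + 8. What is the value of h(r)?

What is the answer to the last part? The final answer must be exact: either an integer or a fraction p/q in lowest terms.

30

Stage 1: total draws C(12,2) = 66; favorable C(6,2) = 15; P = 5/22; answer 5/22
Stage 2: A1 = 5/22; threaded value p + q = 27; r = 2; 7*(2)^3 - 7*(2)^2 - 3*(2)^1 + 8 = (56) + (-28) + (-6) + (8) = 30; answer 30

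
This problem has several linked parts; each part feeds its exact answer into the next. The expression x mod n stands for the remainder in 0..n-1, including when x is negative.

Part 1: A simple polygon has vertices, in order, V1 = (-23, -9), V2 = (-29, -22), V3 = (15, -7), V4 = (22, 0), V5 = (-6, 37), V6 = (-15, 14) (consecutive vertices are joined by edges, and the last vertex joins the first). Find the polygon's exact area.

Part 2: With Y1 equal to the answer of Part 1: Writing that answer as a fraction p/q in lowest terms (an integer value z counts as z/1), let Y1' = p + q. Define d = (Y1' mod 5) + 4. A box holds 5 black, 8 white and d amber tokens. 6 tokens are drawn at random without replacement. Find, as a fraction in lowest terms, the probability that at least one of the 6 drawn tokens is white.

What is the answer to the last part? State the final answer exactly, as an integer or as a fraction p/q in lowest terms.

Part 1: cross terms: (-23*-22 - -29*-9)=245, (-29*-7 - 15*-22)=533, (15*0 - 22*-7)=154, (22*37 - -6*0)=814, (-6*14 - -15*37)=471, (-15*-9 - -23*14)=457; twice the area = |2674| = 2674; area = 1337; answer 1337
Part 2: Y1 = 1337; threaded value p + q = 1338; d = 7; total draws C(20,6) = 38760; complement C(12,6) = 924; favorable 38760 - 924 = 37836; P = 3153/3230; answer 3153/3230

3153/3230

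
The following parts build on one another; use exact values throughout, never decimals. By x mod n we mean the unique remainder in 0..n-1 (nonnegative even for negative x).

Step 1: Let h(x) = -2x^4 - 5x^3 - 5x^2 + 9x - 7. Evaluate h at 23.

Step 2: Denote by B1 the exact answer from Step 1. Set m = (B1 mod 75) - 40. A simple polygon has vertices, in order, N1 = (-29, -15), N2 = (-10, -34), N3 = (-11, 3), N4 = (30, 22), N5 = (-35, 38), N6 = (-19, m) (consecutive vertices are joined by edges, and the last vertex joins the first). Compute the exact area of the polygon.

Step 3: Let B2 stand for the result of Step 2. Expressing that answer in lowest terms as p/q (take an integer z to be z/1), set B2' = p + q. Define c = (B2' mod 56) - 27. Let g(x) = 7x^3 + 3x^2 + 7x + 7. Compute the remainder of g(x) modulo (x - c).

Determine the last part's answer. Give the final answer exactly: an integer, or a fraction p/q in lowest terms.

Step 1: -2*(23)^4 - 5*(23)^3 - 5*(23)^2 + 9*(23)^1 - 7 = (-559682) + (-60835) + (-2645) + (207) + (-7) = -622962; answer -622962
Step 2: B1 = -622962; m = 23; cross terms: (-29*-34 - -10*-15)=836, (-10*3 - -11*-34)=-404, (-11*22 - 30*3)=-332, (30*38 - -35*22)=1910, (-35*23 - -19*38)=-83, (-19*-15 - -29*23)=952; twice the area = |2879| = 2879; area = 2879/2; answer 2879/2
Step 3: B2 = 2879/2; threaded value p + q = 2881; c = -2; remainder = value at the root: 7*(-2)^3 + 3*(-2)^2 + 7*(-2)^1 + 7 = (-56) + (12) + (-14) + (7) = -51; answer -51

-51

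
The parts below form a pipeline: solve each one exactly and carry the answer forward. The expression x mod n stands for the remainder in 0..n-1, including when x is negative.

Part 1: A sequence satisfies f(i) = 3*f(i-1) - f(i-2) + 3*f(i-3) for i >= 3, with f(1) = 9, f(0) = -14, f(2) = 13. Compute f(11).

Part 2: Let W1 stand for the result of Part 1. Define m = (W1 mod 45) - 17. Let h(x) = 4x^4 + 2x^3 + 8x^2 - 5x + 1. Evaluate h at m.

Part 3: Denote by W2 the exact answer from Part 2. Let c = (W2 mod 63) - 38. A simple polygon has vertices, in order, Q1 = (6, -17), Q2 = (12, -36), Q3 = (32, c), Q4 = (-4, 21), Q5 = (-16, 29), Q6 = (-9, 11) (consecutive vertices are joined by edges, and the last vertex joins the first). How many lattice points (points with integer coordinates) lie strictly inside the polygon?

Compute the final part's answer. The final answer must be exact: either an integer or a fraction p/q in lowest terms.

1088

Part 1: f(3) = 3*(13) - 1*(9) + 3*(-14) = -12; iterating: f(3)=-12, f(4)=-22, f(5)=-15, f(6)=-59, f(7)=-228, f(8)=-670, f(9)=-1959, f(10)=-5891, f(11)=-17724; answer -17724
Part 2: W1 = -17724; m = -11; 4*(-11)^4 + 2*(-11)^3 + 8*(-11)^2 - 5*(-11)^1 + 1 = (58564) + (-2662) + (968) + (55) + (1) = 56926; answer 56926
Part 3: W2 = 56926; c = -1; cross terms: (6*-36 - 12*-17)=-12, (12*-1 - 32*-36)=1140, (32*21 - -4*-1)=668, (-4*29 - -16*21)=220, (-16*11 - -9*29)=85, (-9*-17 - 6*11)=87; twice the area = |2188| = 2188; area = 1094; boundary points = 1 + 5 + 2 + 4 + 1 + 1 = 14; strictly interior points = area - boundary/2 + 1 = 1088; answer 1088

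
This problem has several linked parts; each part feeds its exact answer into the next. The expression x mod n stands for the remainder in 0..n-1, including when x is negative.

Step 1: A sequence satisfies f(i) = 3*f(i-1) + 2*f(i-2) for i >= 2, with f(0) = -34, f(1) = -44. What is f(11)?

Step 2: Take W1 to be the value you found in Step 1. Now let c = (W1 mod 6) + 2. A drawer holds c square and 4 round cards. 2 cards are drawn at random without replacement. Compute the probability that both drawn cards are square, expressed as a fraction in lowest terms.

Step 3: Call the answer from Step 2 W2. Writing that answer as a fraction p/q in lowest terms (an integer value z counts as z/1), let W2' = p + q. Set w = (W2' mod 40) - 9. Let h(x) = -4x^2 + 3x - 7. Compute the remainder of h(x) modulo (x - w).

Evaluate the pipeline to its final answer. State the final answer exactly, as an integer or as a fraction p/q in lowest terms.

-239

Step 1: f(2) = 3*(-44) + 2*(-34) = -200; iterating: f(2)=-200, f(3)=-688, f(4)=-2464, f(5)=-8768, f(6)=-31232, f(7)=-111232, f(8)=-396160, f(9)=-1410944, f(10)=-5025152, f(11)=-17897344; answer -17897344
Step 2: W1 = -17897344; c = 4; total draws C(8,2) = 28; favorable C(4,2) = 6; P = 3/14; answer 3/14
Step 3: W2 = 3/14; threaded value p + q = 17; w = 8; remainder = value at the root: -4*(8)^2 + 3*(8)^1 - 7 = (-256) + (24) + (-7) = -239; answer -239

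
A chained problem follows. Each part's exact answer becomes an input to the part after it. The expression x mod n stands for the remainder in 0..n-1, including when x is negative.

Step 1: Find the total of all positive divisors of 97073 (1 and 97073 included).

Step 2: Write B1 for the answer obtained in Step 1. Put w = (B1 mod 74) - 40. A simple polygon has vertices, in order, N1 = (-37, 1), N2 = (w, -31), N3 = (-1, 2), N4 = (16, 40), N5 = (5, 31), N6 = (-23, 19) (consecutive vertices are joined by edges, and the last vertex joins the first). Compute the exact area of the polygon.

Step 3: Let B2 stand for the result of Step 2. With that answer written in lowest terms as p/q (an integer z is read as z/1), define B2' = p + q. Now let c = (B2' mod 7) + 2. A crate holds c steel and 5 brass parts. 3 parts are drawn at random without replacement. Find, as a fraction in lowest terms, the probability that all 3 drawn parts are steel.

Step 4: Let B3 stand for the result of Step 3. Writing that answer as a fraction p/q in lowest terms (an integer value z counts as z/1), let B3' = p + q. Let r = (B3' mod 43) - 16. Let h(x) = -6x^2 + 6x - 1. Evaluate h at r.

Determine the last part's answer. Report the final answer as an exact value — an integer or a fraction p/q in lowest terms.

Step 1: 97073 is prime, so its only divisors are 1 and 97073; sigma = 1 + 97073 = 97074; answer 97074
Step 2: B1 = 97074; w = 20; cross terms: (-37*-31 - 20*1)=1127, (20*2 - -1*-31)=9, (-1*40 - 16*2)=-72, (16*31 - 5*40)=296, (5*19 - -23*31)=808, (-23*1 - -37*19)=680; twice the area = |2848| = 2848; area = 1424; answer 1424
Step 3: B2 = 1424; threaded value p + q = 1425; c = 6; total draws C(11,3) = 165; favorable C(6,3) = 20; P = 4/33; answer 4/33
Step 4: B3 = 4/33; threaded value p + q = 37; r = 21; -6*(21)^2 + 6*(21)^1 - 1 = (-2646) + (126) + (-1) = -2521; answer -2521

-2521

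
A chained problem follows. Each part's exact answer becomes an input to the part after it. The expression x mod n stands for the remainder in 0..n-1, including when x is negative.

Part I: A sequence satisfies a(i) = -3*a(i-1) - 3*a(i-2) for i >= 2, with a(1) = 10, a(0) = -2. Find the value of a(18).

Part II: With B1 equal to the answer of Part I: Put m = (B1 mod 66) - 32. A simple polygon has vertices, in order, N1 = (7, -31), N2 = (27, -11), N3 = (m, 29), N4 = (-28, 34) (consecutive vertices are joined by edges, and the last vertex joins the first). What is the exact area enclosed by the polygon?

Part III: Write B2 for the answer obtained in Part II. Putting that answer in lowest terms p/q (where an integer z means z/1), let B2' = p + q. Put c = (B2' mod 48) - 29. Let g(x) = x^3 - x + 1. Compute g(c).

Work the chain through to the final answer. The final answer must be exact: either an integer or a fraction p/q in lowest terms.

Part I: a(2) = -3*(10) - 3*(-2) = -24; iterating: a(2)=-24, a(3)=42, a(4)=-54, a(5)=36, a(6)=54, a(7)=-270, a(8)=648, a(9)=-1134, a(10)=1458, a(11)=-972, a(12)=-1458, a(13)=7290, a(14)=-17496, a(15)=30618, a(16)=-39366, a(17)=26244, a(18)=39366; answer 39366
Part II: B1 = 39366; m = -2; cross terms: (7*-11 - 27*-31)=760, (27*29 - -2*-11)=761, (-2*34 - -28*29)=744, (-28*-31 - 7*34)=630; twice the area = |2895| = 2895; area = 2895/2; answer 2895/2
Part III: B2 = 2895/2; threaded value p + q = 2897; c = -12; 1*(-12)^3 - 1*(-12)^1 + 1 = (-1728) + (12) + (1) = -1715; answer -1715

-1715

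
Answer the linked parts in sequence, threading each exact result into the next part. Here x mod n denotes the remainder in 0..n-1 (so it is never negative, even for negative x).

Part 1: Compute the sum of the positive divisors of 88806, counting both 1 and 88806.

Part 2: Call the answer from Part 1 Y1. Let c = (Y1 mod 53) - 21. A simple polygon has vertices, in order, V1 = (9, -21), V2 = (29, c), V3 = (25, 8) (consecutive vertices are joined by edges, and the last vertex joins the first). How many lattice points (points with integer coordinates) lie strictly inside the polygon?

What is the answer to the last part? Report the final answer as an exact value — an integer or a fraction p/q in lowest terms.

246

Part 1: 88806 = 2 * 3 * 19^2 * 41; sigma = (1 + 2) * (1 + 3) * (1 + 19 + 361) * (1 + 41) = 3 * 4 * 381 * 42 = 192024; answer 192024
Part 2: Y1 = 192024; c = -16; cross terms: (9*-16 - 29*-21)=465, (29*8 - 25*-16)=632, (25*-21 - 9*8)=-597; twice the area = |500| = 500; area = 250; boundary points = 5 + 4 + 1 = 10; strictly interior points = area - boundary/2 + 1 = 246; answer 246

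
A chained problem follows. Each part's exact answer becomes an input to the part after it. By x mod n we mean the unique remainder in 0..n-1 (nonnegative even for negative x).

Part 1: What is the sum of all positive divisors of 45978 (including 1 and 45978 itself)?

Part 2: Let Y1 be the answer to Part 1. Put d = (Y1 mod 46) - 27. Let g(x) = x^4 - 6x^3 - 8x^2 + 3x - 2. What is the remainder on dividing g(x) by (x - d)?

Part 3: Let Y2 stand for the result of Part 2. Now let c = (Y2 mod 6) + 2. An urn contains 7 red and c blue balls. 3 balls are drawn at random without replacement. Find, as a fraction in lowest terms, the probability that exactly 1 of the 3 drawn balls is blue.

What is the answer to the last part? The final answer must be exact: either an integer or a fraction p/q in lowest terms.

Part 1: 45978 = 2 * 3 * 79 * 97; sigma = (1 + 2) * (1 + 3) * (1 + 79) * (1 + 97) = 3 * 4 * 80 * 98 = 94080; answer 94080
Part 2: Y1 = 94080; d = -17; remainder = value at the root: 1*(-17)^4 - 6*(-17)^3 - 8*(-17)^2 + 3*(-17)^1 - 2 = (83521) + (29478) + (-2312) + (-51) + (-2) = 110634; answer 110634
Part 3: Y2 = 110634; c = 2; total draws C(9,3) = 84; favorable C(2,1)*C(7,2) = 42; P = 1/2; answer 1/2

1/2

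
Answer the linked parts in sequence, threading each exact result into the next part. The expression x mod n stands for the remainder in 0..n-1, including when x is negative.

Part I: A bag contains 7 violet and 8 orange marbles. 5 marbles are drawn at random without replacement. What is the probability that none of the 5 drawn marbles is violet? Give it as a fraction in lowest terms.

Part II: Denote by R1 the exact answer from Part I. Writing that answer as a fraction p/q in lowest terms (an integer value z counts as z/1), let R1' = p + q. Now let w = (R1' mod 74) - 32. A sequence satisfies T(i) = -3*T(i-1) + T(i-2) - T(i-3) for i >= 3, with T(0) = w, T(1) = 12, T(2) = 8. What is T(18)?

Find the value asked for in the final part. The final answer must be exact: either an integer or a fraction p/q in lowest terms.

Part I: total draws C(15,5) = 3003; favorable C(8,5) = 56; P = 8/429; answer 8/429
Part II: R1 = 8/429; threaded value p + q = 437; w = 35; T(3) = -3*(8) + 1*(12) - 1*(35) = -47; iterating: T(3)=-47, T(4)=137, T(5)=-466, T(6)=1582, T(7)=-5349, T(8)=18095, T(9)=-61216, T(10)=207092, T(11)=-700587, T(12)=2370069, T(13)=-8017886, T(14)=27124314, T(15)=-91760897, T(16)=310424891, T(17)=-1050159884, T(18)=3552665440; answer 3552665440

3552665440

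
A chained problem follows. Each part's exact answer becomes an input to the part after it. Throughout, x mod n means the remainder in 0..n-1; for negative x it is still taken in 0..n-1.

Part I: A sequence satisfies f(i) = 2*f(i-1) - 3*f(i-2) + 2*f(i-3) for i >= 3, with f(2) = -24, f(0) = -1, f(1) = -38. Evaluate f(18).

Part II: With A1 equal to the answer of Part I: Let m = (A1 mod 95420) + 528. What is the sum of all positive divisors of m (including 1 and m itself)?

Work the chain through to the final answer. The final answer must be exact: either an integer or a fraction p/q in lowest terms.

Part I: f(3) = 2*(-24) - 3*(-38) + 2*(-1) = 64; iterating: f(3)=64, f(4)=124, f(5)=8, f(6)=-228, f(7)=-232, f(8)=236, f(9)=712, f(10)=252, f(11)=-1160, f(12)=-1652, f(13)=680, f(14)=3996, f(15)=2648, f(16)=-5332, f(17)=-10616, f(18)=60; answer 60
Part II: A1 = 60; m = 588; 588 = 2^2 * 3 * 7^2; sigma = (1 + 2 + 4) * (1 + 3) * (1 + 7 + 49) = 7 * 4 * 57 = 1596; answer 1596

1596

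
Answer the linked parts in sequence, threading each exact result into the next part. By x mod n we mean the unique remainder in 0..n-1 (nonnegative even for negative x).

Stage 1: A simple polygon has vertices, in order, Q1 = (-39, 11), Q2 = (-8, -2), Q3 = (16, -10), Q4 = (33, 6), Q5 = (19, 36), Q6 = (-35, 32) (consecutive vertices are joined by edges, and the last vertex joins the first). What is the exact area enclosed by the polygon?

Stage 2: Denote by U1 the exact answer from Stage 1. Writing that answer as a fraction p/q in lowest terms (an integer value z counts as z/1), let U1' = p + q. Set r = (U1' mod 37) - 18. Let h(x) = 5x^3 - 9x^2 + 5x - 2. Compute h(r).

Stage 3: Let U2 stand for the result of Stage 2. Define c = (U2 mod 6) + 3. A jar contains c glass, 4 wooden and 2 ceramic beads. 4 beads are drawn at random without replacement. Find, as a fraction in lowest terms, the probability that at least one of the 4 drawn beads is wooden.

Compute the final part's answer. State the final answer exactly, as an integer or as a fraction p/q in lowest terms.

59/66

Stage 1: cross terms: (-39*-2 - -8*11)=166, (-8*-10 - 16*-2)=112, (16*6 - 33*-10)=426, (33*36 - 19*6)=1074, (19*32 - -35*36)=1868, (-35*11 - -39*32)=863; twice the area = |4509| = 4509; area = 4509/2; answer 4509/2
Stage 2: U1 = 4509/2; threaded value p + q = 4511; r = 16; 5*(16)^3 - 9*(16)^2 + 5*(16)^1 - 2 = (20480) + (-2304) + (80) + (-2) = 18254; answer 18254
Stage 3: U2 = 18254; c = 5; total draws C(11,4) = 330; complement C(7,4) = 35; favorable 330 - 35 = 295; P = 59/66; answer 59/66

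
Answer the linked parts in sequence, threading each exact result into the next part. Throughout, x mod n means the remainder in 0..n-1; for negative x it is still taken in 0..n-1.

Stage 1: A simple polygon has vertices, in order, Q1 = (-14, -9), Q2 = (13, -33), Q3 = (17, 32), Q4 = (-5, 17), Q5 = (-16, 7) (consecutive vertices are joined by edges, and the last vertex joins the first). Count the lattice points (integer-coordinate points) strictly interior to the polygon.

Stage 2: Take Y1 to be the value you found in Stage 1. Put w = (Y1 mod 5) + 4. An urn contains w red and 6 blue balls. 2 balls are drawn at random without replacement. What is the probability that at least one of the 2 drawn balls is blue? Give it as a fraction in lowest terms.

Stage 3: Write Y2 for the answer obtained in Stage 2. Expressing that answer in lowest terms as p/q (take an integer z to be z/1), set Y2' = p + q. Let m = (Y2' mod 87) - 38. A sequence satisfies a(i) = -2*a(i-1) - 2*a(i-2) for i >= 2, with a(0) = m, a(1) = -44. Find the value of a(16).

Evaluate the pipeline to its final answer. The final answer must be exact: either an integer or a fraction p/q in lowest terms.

Stage 1: cross terms: (-14*-33 - 13*-9)=579, (13*32 - 17*-33)=977, (17*17 - -5*32)=449, (-5*7 - -16*17)=237, (-16*-9 - -14*7)=242; twice the area = |2484| = 2484; area = 1242; boundary points = 3 + 1 + 1 + 1 + 2 = 8; strictly interior points = area - boundary/2 + 1 = 1239; answer 1239
Stage 2: Y1 = 1239; w = 8; total draws C(14,2) = 91; complement C(8,2) = 28; favorable 91 - 28 = 63; P = 9/13; answer 9/13
Stage 3: Y2 = 9/13; threaded value p + q = 22; m = -16; a(2) = -2*(-44) - 2*(-16) = 120; iterating: a(2)=120, a(3)=-152, a(4)=64, a(5)=176, a(6)=-480, a(7)=608, a(8)=-256, a(9)=-704, a(10)=1920, a(11)=-2432, a(12)=1024, a(13)=2816, a(14)=-7680, a(15)=9728, a(16)=-4096; answer -4096

-4096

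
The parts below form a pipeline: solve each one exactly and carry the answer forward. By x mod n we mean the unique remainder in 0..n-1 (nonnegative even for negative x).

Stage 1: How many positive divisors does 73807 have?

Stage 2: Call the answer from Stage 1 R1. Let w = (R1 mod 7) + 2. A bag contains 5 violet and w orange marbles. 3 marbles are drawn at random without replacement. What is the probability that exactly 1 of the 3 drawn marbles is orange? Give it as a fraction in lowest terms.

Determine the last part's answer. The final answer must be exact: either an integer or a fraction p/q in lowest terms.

Stage 1: 73807 = 23 * 3209; number of divisors = (1+1) * (1+1) = 4; answer 4
Stage 2: R1 = 4; w = 6; total draws C(11,3) = 165; favorable C(6,1)*C(5,2) = 60; P = 4/11; answer 4/11

4/11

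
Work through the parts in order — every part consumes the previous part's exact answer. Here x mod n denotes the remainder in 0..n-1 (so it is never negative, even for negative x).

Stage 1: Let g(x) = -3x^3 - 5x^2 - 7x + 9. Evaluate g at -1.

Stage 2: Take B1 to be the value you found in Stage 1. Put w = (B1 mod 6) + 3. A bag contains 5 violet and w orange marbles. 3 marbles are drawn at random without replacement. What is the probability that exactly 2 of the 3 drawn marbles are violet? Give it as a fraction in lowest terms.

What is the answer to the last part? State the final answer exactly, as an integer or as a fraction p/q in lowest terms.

5/12

Stage 1: -3*(-1)^3 - 5*(-1)^2 - 7*(-1)^1 + 9 = (3) + (-5) + (7) + (9) = 14; answer 14
Stage 2: B1 = 14; w = 5; total draws C(10,3) = 120; favorable C(5,2)*C(5,1) = 50; P = 5/12; answer 5/12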